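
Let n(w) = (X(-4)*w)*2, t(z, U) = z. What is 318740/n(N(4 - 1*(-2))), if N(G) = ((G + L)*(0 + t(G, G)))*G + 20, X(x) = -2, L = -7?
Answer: 79685/16 ≈ 4980.3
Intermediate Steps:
N(G) = 20 + G**2*(-7 + G) (N(G) = ((G - 7)*(0 + G))*G + 20 = ((-7 + G)*G)*G + 20 = (G*(-7 + G))*G + 20 = G**2*(-7 + G) + 20 = 20 + G**2*(-7 + G))
n(w) = -4*w (n(w) = -2*w*2 = -4*w)
318740/n(N(4 - 1*(-2))) = 318740/((-4*(20 + (4 - 1*(-2))**3 - 7*(4 - 1*(-2))**2))) = 318740/((-4*(20 + (4 + 2)**3 - 7*(4 + 2)**2))) = 318740/((-4*(20 + 6**3 - 7*6**2))) = 318740/((-4*(20 + 216 - 7*36))) = 318740/((-4*(20 + 216 - 252))) = 318740/((-4*(-16))) = 318740/64 = 318740*(1/64) = 79685/16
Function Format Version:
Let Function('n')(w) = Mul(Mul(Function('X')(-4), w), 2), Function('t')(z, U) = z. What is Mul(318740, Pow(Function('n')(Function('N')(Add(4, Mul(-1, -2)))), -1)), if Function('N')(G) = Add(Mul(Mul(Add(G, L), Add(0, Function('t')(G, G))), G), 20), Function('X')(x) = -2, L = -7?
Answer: Rational(79685, 16) ≈ 4980.3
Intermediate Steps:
Function('N')(G) = Add(20, Mul(Pow(G, 2), Add(-7, G))) (Function('N')(G) = Add(Mul(Mul(Add(G, -7), Add(0, G)), G), 20) = Add(Mul(Mul(Add(-7, G), G), G), 20) = Add(Mul(Mul(G, Add(-7, G)), G), 20) = Add(Mul(Pow(G, 2), Add(-7, G)), 20) = Add(20, Mul(Pow(G, 2), Add(-7, G))))
Function('n')(w) = Mul(-4, w) (Function('n')(w) = Mul(Mul(-2, w), 2) = Mul(-4, w))
Mul(318740, Pow(Function('n')(Function('N')(Add(4, Mul(-1, -2)))), -1)) = Mul(318740, Pow(Mul(-4, Add(20, Pow(Add(4, Mul(-1, -2)), 3), Mul(-7, Pow(Add(4, Mul(-1, -2)), 2)))), -1)) = Mul(318740, Pow(Mul(-4, Add(20, Pow(Add(4, 2), 3), Mul(-7, Pow(Add(4, 2), 2)))), -1)) = Mul(318740, Pow(Mul(-4, Add(20, Pow(6, 3), Mul(-7, Pow(6, 2)))), -1)) = Mul(318740, Pow(Mul(-4, Add(20, 216, Mul(-7, 36))), -1)) = Mul(318740, Pow(Mul(-4, Add(20, 216, -252)), -1)) = Mul(318740, Pow(Mul(-4, -16), -1)) = Mul(318740, Pow(64, -1)) = Mul(318740, Rational(1, 64)) = Rational(79685, 16)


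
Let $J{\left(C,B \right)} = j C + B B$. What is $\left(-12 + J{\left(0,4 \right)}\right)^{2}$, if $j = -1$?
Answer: $16$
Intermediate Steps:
$J{\left(C,B \right)} = B^{2} - C$ ($J{\left(C,B \right)} = - C + B B = - C + B^{2} = B^{2} - C$)
$\left(-12 + J{\left(0,4 \right)}\right)^{2} = \left(-12 + \left(4^{2} - 0\right)\right)^{2} = \left(-12 + \left(16 + 0\right)\right)^{2} = \left(-12 + 16\right)^{2} = 4^{2} = 16$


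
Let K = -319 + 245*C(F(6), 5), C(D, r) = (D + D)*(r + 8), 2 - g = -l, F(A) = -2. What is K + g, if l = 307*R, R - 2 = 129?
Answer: 27160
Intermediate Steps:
R = 131 (R = 2 + 129 = 131)
l = 40217 (l = 307*131 = 40217)
g = 40219 (g = 2 - (-1)*40217 = 2 - 1*(-40217) = 2 + 40217 = 40219)
C(D, r) = 2*D*(8 + r) (C(D, r) = (2*D)*(8 + r) = 2*D*(8 + r))
K = -13059 (K = -319 + 245*(2*(-2)*(8 + 5)) = -319 + 245*(2*(-2)*13) = -319 + 245*(-52) = -319 - 12740 = -13059)
K + g = -13059 + 40219 = 27160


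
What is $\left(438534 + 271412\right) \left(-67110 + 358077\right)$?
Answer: $206570857782$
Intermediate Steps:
$\left(438534 + 271412\right) \left(-67110 + 358077\right) = 709946 \cdot 290967 = 206570857782$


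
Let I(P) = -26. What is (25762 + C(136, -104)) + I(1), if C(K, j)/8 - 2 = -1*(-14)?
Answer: 25864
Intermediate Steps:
C(K, j) = 128 (C(K, j) = 16 + 8*(-1*(-14)) = 16 + 8*14 = 16 + 112 = 128)
(25762 + C(136, -104)) + I(1) = (25762 + 128) - 26 = 25890 - 26 = 25864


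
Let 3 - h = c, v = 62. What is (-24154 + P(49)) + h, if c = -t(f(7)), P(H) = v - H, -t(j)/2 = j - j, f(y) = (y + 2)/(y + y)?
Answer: -24138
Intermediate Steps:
f(y) = (2 + y)/(2*y) (f(y) = (2 + y)/((2*y)) = (2 + y)*(1/(2*y)) = (2 + y)/(2*y))
t(j) = 0 (t(j) = -2*(j - j) = -2*0 = 0)
P(H) = 62 - H
c = 0 (c = -1*0 = 0)
h = 3 (h = 3 - 1*0 = 3 + 0 = 3)
(-24154 + P(49)) + h = (-24154 + (62 - 1*49)) + 3 = (-24154 + (62 - 49)) + 3 = (-24154 + 13) + 3 = -24141 + 3 = -24138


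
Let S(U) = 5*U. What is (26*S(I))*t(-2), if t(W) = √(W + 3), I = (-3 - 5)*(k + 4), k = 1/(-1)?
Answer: -3120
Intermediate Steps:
k = -1 (k = 1*(-1) = -1)
I = -24 (I = (-3 - 5)*(-1 + 4) = -8*3 = -24)
t(W) = √(3 + W)
(26*S(I))*t(-2) = (26*(5*(-24)))*√(3 - 2) = (26*(-120))*√1 = -3120*1 = -3120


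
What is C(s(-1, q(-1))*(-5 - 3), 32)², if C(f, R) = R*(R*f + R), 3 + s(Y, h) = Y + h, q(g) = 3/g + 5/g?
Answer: 9866051584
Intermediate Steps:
q(g) = 8/g
s(Y, h) = -3 + Y + h (s(Y, h) = -3 + (Y + h) = -3 + Y + h)
C(f, R) = R*(R + R*f)
C(s(-1, q(-1))*(-5 - 3), 32)² = (32²*(1 + (-3 - 1 + 8/(-1))*(-5 - 3)))² = (1024*(1 + (-3 - 1 + 8*(-1))*(-8)))² = (1024*(1 + (-3 - 1 - 8)*(-8)))² = (1024*(1 - 12*(-8)))² = (1024*(1 + 96))² = (1024*97)² = 99328² = 9866051584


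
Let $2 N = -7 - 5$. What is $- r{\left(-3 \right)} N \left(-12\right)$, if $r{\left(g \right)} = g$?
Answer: $216$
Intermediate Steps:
$N = -6$ ($N = \frac{-7 - 5}{2} = \frac{1}{2} \left(-12\right) = -6$)
$- r{\left(-3 \right)} N \left(-12\right) = \left(-1\right) \left(-3\right) \left(-6\right) \left(-12\right) = 3 \left(-6\right) \left(-12\right) = \left(-18\right) \left(-12\right) = 216$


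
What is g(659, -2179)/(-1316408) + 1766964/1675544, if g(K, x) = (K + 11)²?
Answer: 24592091308/34464055093 ≈ 0.71356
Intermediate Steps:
g(K, x) = (11 + K)²
g(659, -2179)/(-1316408) + 1766964/1675544 = (11 + 659)²/(-1316408) + 1766964/1675544 = 670²*(-1/1316408) + 1766964*(1/1675544) = 448900*(-1/1316408) + 441741/418886 = -112225/329102 + 441741/418886 = 24592091308/34464055093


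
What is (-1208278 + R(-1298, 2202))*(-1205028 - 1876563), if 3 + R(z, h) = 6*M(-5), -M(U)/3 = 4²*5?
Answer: 3727865346111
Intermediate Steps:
M(U) = -240 (M(U) = -3*4²*5 = -48*5 = -3*80 = -240)
R(z, h) = -1443 (R(z, h) = -3 + 6*(-240) = -3 - 1440 = -1443)
(-1208278 + R(-1298, 2202))*(-1205028 - 1876563) = (-1208278 - 1443)*(-1205028 - 1876563) = -1209721*(-3081591) = 3727865346111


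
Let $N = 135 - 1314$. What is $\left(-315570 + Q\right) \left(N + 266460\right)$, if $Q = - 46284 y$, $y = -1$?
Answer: $-71436459366$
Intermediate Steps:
$N = -1179$ ($N = 135 - 1314 = -1179$)
$Q = 46284$ ($Q = \left(-46284\right) \left(-1\right) = 46284$)
$\left(-315570 + Q\right) \left(N + 266460\right) = \left(-315570 + 46284\right) \left(-1179 + 266460\right) = \left(-269286\right) 265281 = -71436459366$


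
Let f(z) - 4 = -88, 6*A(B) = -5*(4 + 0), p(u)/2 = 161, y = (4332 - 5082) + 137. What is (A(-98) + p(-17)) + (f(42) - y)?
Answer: 2543/3 ≈ 847.67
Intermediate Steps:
y = -613 (y = -750 + 137 = -613)
p(u) = 322 (p(u) = 2*161 = 322)
A(B) = -10/3 (A(B) = (-5*(4 + 0))/6 = (-5*4)/6 = (1/6)*(-20) = -10/3)
f(z) = -84 (f(z) = 4 - 88 = -84)
(A(-98) + p(-17)) + (f(42) - y) = (-10/3 + 322) + (-84 - 1*(-613)) = 956/3 + (-84 + 613) = 956/3 + 529 = 2543/3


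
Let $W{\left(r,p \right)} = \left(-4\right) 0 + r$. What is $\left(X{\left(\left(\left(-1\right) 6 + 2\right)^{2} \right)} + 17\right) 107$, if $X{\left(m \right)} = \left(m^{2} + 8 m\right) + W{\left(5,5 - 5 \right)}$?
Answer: $43442$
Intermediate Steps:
$W{\left(r,p \right)} = r$ ($W{\left(r,p \right)} = 0 + r = r$)
$X{\left(m \right)} = 5 + m^{2} + 8 m$ ($X{\left(m \right)} = \left(m^{2} + 8 m\right) + 5 = 5 + m^{2} + 8 m$)
$\left(X{\left(\left(\left(-1\right) 6 + 2\right)^{2} \right)} + 17\right) 107 = \left(\left(5 + \left(\left(\left(-1\right) 6 + 2\right)^{2}\right)^{2} + 8 \left(\left(-1\right) 6 + 2\right)^{2}\right) + 17\right) 107 = \left(\left(5 + \left(\left(-6 + 2\right)^{2}\right)^{2} + 8 \left(-6 + 2\right)^{2}\right) + 17\right) 107 = \left(\left(5 + \left(\left(-4\right)^{2}\right)^{2} + 8 \left(-4\right)^{2}\right) + 17\right) 107 = \left(\left(5 + 16^{2} + 8 \cdot 16\right) + 17\right) 107 = \left(\left(5 + 256 + 128\right) + 17\right) 107 = \left(389 + 17\right) 107 = 406 \cdot 107 = 43442$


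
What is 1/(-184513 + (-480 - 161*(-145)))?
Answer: -1/161648 ≈ -6.1863e-6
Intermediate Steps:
1/(-184513 + (-480 - 161*(-145))) = 1/(-184513 + (-480 + 23345)) = 1/(-184513 + 22865) = 1/(-161648) = -1/161648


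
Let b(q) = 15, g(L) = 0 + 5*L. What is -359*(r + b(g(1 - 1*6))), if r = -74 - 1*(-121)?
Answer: -22258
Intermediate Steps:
r = 47 (r = -74 + 121 = 47)
g(L) = 5*L
-359*(r + b(g(1 - 1*6))) = -359*(47 + 15) = -359*62 = -22258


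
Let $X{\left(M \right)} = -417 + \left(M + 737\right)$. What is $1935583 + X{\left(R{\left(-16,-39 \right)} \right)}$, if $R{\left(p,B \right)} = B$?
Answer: $1935864$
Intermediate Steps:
$X{\left(M \right)} = 320 + M$ ($X{\left(M \right)} = -417 + \left(737 + M\right) = 320 + M$)
$1935583 + X{\left(R{\left(-16,-39 \right)} \right)} = 1935583 + \left(320 - 39\right) = 1935583 + 281 = 1935864$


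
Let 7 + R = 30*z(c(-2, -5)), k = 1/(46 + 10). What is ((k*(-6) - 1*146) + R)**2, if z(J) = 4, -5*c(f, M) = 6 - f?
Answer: 859329/784 ≈ 1096.1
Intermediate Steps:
c(f, M) = -6/5 + f/5 (c(f, M) = -(6 - f)/5 = -6/5 + f/5)
k = 1/56 ≈ 0.017857
R = 113 (R = -7 + 30*4 = -7 + 120 = 113)
((k*(-6) - 1*146) + R)**2 = (((1/56)*(-6) - 1*146) + 113)**2 = ((-3/28 - 146) + 113)**2 = (-4091/28 + 113)**2 = (-927/28)**2 = 859329/784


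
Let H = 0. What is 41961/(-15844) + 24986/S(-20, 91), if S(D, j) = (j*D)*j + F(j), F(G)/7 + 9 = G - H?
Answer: -3660686695/1307494412 ≈ -2.7998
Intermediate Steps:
F(G) = -63 + 7*G (F(G) = -63 + 7*(G - 1*0) = -63 + 7*(G + 0) = -63 + 7*G)
S(D, j) = -63 + 7*j + D*j**2 (S(D, j) = (j*D)*j + (-63 + 7*j) = (D*j)*j + (-63 + 7*j) = D*j**2 + (-63 + 7*j) = -63 + 7*j + D*j**2)
41961/(-15844) + 24986/S(-20, 91) = 41961/(-15844) + 24986/(-63 + 7*91 - 20*91**2) = 41961*(-1/15844) + 24986/(-63 + 637 - 20*8281) = -41961/15844 + 24986/(-63 + 637 - 165620) = -41961/15844 + 24986/(-165046) = -41961/15844 + 24986*(-1/165046) = -41961/15844 - 12493/82523 = -3660686695/1307494412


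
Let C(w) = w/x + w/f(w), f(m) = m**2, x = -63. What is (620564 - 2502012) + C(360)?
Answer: -4741263353/2520 ≈ -1.8815e+6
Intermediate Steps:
C(w) = 1/w - w/63 (C(w) = w/(-63) + w/(w**2) = w*(-1/63) + w/w**2 = -w/63 + 1/w = 1/w - w/63)
(620564 - 2502012) + C(360) = (620564 - 2502012) + (1/360 - 1/63*360) = -1881448 + (1/360 - 40/7) = -1881448 - 14393/2520 = -4741263353/2520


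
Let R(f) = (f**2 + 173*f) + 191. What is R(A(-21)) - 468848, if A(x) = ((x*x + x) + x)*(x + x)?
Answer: 277462773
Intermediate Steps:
A(x) = 2*x*(x**2 + 2*x) (A(x) = ((x**2 + x) + x)*(2*x) = ((x + x**2) + x)*(2*x) = (x**2 + 2*x)*(2*x) = 2*x*(x**2 + 2*x))
R(f) = 191 + f**2 + 173*f
R(A(-21)) - 468848 = (191 + (2*(-21)**2*(2 - 21))**2 + 173*(2*(-21)**2*(2 - 21))) - 468848 = (191 + (2*441*(-19))**2 + 173*(2*441*(-19))) - 468848 = (191 + (-16758)**2 + 173*(-16758)) - 468848 = (191 + 280830564 - 2899134) - 468848 = 277931621 - 468848 = 277462773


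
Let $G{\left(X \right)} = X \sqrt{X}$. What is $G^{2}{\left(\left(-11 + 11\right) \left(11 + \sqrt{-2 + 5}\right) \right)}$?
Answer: $0$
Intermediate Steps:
$G{\left(X \right)} = X^{\frac{3}{2}}$
$G^{2}{\left(\left(-11 + 11\right) \left(11 + \sqrt{-2 + 5}\right) \right)} = \left(\left(\left(-11 + 11\right) \left(11 + \sqrt{-2 + 5}\right)\right)^{\frac{3}{2}}\right)^{2} = \left(\left(0 \left(11 + \sqrt{3}\right)\right)^{\frac{3}{2}}\right)^{2} = \left(0^{\frac{3}{2}}\right)^{2} = 0^{2} = 0$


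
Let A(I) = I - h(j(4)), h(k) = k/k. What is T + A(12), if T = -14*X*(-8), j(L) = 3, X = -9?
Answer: -997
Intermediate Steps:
h(k) = 1
A(I) = -1 + I (A(I) = I - 1*1 = I - 1 = -1 + I)
T = -1008 (T = -14*(-9)*(-8) = 126*(-8) = -1008)
T + A(12) = -1008 + (-1 + 12) = -1008 + 11 = -997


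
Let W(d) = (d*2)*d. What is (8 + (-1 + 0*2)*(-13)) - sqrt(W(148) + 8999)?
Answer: 21 - sqrt(52807) ≈ -208.80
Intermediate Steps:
W(d) = 2*d**2 (W(d) = (2*d)*d = 2*d**2)
(8 + (-1 + 0*2)*(-13)) - sqrt(W(148) + 8999) = (8 + (-1 + 0*2)*(-13)) - sqrt(2*148**2 + 8999) = (8 + (-1 + 0)*(-13)) - sqrt(2*21904 + 8999) = (8 - 1*(-13)) - sqrt(43808 + 8999) = (8 + 13) - sqrt(52807) = 21 - sqrt(52807)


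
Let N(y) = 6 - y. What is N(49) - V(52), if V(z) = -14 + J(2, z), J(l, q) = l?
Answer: -31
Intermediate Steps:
V(z) = -12 (V(z) = -14 + 2 = -12)
N(49) - V(52) = (6 - 1*49) - 1*(-12) = (6 - 49) + 12 = -43 + 12 = -31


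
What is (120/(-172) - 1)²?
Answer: 5329/1849 ≈ 2.8821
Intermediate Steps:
(120/(-172) - 1)² = (120*(-1/172) - 1)² = (-30/43 - 1)² = (-73/43)² = 5329/1849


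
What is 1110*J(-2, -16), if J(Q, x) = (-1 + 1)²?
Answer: 0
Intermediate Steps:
J(Q, x) = 0 (J(Q, x) = 0² = 0)
1110*J(-2, -16) = 1110*0 = 0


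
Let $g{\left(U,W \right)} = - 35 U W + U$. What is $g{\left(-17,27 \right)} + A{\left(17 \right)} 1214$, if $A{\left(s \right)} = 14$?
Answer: $33044$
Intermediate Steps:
$g{\left(U,W \right)} = U - 35 U W$ ($g{\left(U,W \right)} = - 35 U W + U = U - 35 U W$)
$g{\left(-17,27 \right)} + A{\left(17 \right)} 1214 = - 17 \left(1 - 945\right) + 14 \cdot 1214 = - 17 \left(1 - 945\right) + 16996 = \left(-17\right) \left(-944\right) + 16996 = 16048 + 16996 = 33044$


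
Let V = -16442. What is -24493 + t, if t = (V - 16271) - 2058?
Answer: -59264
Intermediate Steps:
t = -34771 (t = (-16442 - 16271) - 2058 = -32713 - 2058 = -34771)
-24493 + t = -24493 - 34771 = -59264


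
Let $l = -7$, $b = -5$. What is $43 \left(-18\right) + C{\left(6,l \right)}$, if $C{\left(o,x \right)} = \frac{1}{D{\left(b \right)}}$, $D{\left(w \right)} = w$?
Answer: $- \frac{3871}{5} \approx -774.2$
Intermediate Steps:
$C{\left(o,x \right)} = - \frac{1}{5}$ ($C{\left(o,x \right)} = \frac{1}{-5} = - \frac{1}{5}$)
$43 \left(-18\right) + C{\left(6,l \right)} = 43 \left(-18\right) - \frac{1}{5} = -774 - \frac{1}{5} = - \frac{3871}{5}$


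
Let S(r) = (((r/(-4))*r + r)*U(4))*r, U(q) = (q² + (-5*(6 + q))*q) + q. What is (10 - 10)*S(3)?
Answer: 0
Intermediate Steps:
U(q) = q + q² + q*(-30 - 5*q) (U(q) = (q² + (-30 - 5*q)*q) + q = (q² + q*(-30 - 5*q)) + q = q + q² + q*(-30 - 5*q))
S(r) = r*(-180*r + 45*r²) (S(r) = (((r/(-4))*r + r)*(-1*4*(29 + 4*4)))*r = (((r*(-¼))*r + r)*(-1*4*(29 + 16)))*r = (((-r/4)*r + r)*(-1*4*45))*r = ((-r²/4 + r)*(-180))*r = ((r - r²/4)*(-180))*r = (-180*r + 45*r²)*r = r*(-180*r + 45*r²))
(10 - 10)*S(3) = (10 - 10)*(45*3²*(-4 + 3)) = 0*(45*9*(-1)) = 0*(-405) = 0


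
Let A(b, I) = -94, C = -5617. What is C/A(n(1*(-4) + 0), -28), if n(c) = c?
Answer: 5617/94 ≈ 59.755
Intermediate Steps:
C/A(n(1*(-4) + 0), -28) = -5617/(-94) = -5617*(-1/94) = 5617/94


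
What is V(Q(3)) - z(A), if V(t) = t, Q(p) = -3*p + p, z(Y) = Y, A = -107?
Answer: 101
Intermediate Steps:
Q(p) = -2*p
V(Q(3)) - z(A) = -2*3 - 1*(-107) = -6 + 107 = 101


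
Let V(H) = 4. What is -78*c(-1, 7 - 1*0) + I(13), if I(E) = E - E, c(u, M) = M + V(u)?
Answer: -858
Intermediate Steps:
c(u, M) = 4 + M (c(u, M) = M + 4 = 4 + M)
I(E) = 0
-78*c(-1, 7 - 1*0) + I(13) = -78*(4 + (7 - 1*0)) + 0 = -78*(4 + (7 + 0)) + 0 = -78*(4 + 7) + 0 = -78*11 + 0 = -858 + 0 = -858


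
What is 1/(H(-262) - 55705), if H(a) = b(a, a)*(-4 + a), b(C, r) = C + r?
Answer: 1/83679 ≈ 1.1950e-5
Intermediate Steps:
H(a) = 2*a*(-4 + a) (H(a) = (a + a)*(-4 + a) = (2*a)*(-4 + a) = 2*a*(-4 + a))
1/(H(-262) - 55705) = 1/(2*(-262)*(-4 - 262) - 55705) = 1/(2*(-262)*(-266) - 55705) = 1/(139384 - 55705) = 1/83679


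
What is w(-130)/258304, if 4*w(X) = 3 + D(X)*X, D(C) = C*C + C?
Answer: -2180097/1033216 ≈ -2.1100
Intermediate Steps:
D(C) = C + C**2 (D(C) = C**2 + C = C + C**2)
w(X) = 3/4 + X**2*(1 + X)/4 (w(X) = (3 + (X*(1 + X))*X)/4 = (3 + X**2*(1 + X))/4 = 3/4 + X**2*(1 + X)/4)
w(-130)/258304 = (3/4 + (1/4)*(-130)**2*(1 - 130))/258304 = (3/4 + (1/4)*16900*(-129))*(1/258304) = (3/4 - 545025)*(1/258304) = -2180097/4*1/258304 = -2180097/1033216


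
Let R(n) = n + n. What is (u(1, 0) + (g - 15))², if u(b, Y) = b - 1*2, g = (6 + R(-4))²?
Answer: 144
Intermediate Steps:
R(n) = 2*n
g = 4 (g = (6 + 2*(-4))² = (6 - 8)² = (-2)² = 4)
u(b, Y) = -2 + b (u(b, Y) = b - 2 = -2 + b)
(u(1, 0) + (g - 15))² = ((-2 + 1) + (4 - 15))² = (-1 - 11)² = (-12)² = 144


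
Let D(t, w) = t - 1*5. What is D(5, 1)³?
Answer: 0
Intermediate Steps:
D(t, w) = -5 + t (D(t, w) = t - 5 = -5 + t)
D(5, 1)³ = (-5 + 5)³ = 0³ = 0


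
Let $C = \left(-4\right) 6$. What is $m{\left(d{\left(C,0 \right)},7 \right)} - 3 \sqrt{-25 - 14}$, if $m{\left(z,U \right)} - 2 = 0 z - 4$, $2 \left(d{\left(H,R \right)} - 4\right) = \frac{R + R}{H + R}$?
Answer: $-2 - 3 i \sqrt{39} \approx -2.0 - 18.735 i$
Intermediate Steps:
$C = -24$
$d{\left(H,R \right)} = 4 + \frac{R}{H + R}$ ($d{\left(H,R \right)} = 4 + \frac{\left(R + R\right) \frac{1}{H + R}}{2} = 4 + \frac{2 R \frac{1}{H + R}}{2} = 4 + \frac{R}{H + R}$)
$m{\left(z,U \right)} = -2$ ($m{\left(z,U \right)} = 2 - \left(4 + 0 z\right) = 2 + \left(0 - 4\right) = 2 - 4 = -2$)
$m{\left(d{\left(C,0 \right)},7 \right)} - 3 \sqrt{-25 - 14} = -2 - 3 \sqrt{-25 - 14} = -2 - 3 \sqrt{-39} = -2 - 3 i \sqrt{39}$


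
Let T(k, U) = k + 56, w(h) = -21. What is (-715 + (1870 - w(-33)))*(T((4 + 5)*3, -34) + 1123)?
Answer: 1418256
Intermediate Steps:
T(k, U) = 56 + k
(-715 + (1870 - w(-33)))*(T((4 + 5)*3, -34) + 1123) = (-715 + (1870 - 1*(-21)))*((56 + (4 + 5)*3) + 1123) = (-715 + (1870 + 21))*((56 + 9*3) + 1123) = (-715 + 1891)*((56 + 27) + 1123) = 1176*(83 + 1123) = 1176*1206 = 1418256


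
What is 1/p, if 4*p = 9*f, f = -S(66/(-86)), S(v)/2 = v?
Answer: 86/297 ≈ 0.28956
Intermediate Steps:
S(v) = 2*v
f = 66/43 (f = -2*66/(-86) = -2*66*(-1/86) = -2*(-33)/43 = -1*(-66/43) = 66/43 ≈ 1.5349)
p = 297/86 (p = (9*(66/43))/4 = (¼)*(594/43) = 297/86 ≈ 3.4535)
1/p = 1/(297/86) = 86/297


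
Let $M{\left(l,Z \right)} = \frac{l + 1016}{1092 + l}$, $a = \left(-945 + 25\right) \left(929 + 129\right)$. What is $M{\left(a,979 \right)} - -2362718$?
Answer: $\frac{30226264168}{12793} \approx 2.3627 \cdot 10^{6}$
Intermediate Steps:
$a = -973360$ ($a = \left(-920\right) 1058 = -973360$)
$M{\left(l,Z \right)} = \frac{1016 + l}{1092 + l}$
$M{\left(a,979 \right)} - -2362718 = \frac{1016 - 973360}{1092 - 973360} - -2362718 = \frac{1}{-972268} \left(-972344\right) + 2362718 = \left(- \frac{1}{972268}\right) \left(-972344\right) + 2362718 = \frac{12794}{12793} + 2362718 = \frac{30226264168}{12793}$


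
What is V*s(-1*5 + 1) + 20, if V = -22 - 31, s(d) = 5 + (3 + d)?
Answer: -192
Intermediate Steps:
s(d) = 8 + d
V = -53
V*s(-1*5 + 1) + 20 = -53*(8 + (-1*5 + 1)) + 20 = -53*(8 + (-5 + 1)) + 20 = -53*(8 - 4) + 20 = -53*4 + 20 = -212 + 20 = -192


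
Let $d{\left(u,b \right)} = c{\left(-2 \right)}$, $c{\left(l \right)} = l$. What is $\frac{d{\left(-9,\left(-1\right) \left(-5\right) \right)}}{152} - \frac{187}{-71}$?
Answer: $\frac{14141}{5396} \approx 2.6206$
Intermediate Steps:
$d{\left(u,b \right)} = -2$
$\frac{d{\left(-9,\left(-1\right) \left(-5\right) \right)}}{152} - \frac{187}{-71} = - \frac{2}{152} - \frac{187}{-71} = \left(-2\right) \frac{1}{152} - - \frac{187}{71} = - \frac{1}{76} + \frac{187}{71} = \frac{14141}{5396}$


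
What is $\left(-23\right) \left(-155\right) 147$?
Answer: $524055$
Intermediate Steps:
$\left(-23\right) \left(-155\right) 147 = 3565 \cdot 147 = 524055$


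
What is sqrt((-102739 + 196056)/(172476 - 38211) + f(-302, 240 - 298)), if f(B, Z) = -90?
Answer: I*sqrt(1609908913245)/134265 ≈ 9.4501*I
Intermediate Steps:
sqrt((-102739 + 196056)/(172476 - 38211) + f(-302, 240 - 298)) = sqrt((-102739 + 196056)/(172476 - 38211) - 90) = sqrt(93317/134265 - 90) = sqrt(-11990533/134265) = I*sqrt(1609908913245)/134265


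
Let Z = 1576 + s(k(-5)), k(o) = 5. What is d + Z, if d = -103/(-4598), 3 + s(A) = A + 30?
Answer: 7393687/4598 ≈ 1608.0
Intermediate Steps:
s(A) = 27 + A (s(A) = -3 + (A + 30) = -3 + (30 + A) = 27 + A)
Z = 1608 (Z = 1576 + (27 + 5) = 1576 + 32 = 1608)
d = 103/4598 (d = -103*(-1/4598) = 103/4598 ≈ 0.022401)
d + Z = 103/4598 + 1608 = 7393687/4598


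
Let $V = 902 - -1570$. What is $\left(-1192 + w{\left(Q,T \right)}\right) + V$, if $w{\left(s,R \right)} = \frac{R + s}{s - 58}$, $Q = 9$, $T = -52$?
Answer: $\frac{62763}{49} \approx 1280.9$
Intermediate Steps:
$w{\left(s,R \right)} = \frac{R + s}{-58 + s}$
$V = 2472$ ($V = 902 + 1570 = 2472$)
$\left(-1192 + w{\left(Q,T \right)}\right) + V = \left(-1192 + \frac{-52 + 9}{-58 + 9}\right) + 2472 = \left(-1192 + \frac{1}{-49} \left(-43\right)\right) + 2472 = \left(-1192 - - \frac{43}{49}\right) + 2472 = \left(-1192 + \frac{43}{49}\right) + 2472 = - \frac{58365}{49} + 2472 = \frac{62763}{49}$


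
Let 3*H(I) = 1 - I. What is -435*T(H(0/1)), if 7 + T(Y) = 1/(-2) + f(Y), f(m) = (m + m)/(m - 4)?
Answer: 73515/22 ≈ 3341.6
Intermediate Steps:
f(m) = 2*m/(-4 + m) (f(m) = (2*m)/(-4 + m) = 2*m/(-4 + m))
H(I) = ⅓ - I/3 (H(I) = (1 - I)/3 = ⅓ - I/3)
T(Y) = -15/2 + 2*Y/(-4 + Y) (T(Y) = -7 + (1/(-2) + 2*Y/(-4 + Y)) = -7 + (-½ + 2*Y/(-4 + Y)) = -15/2 + 2*Y/(-4 + Y))
-435*T(H(0/1)) = -435*(60 - 11*(⅓ - 0/1))/(2*(-4 + (⅓ - 0/1))) = -435*(60 - 11*(⅓ - 0))/(2*(-4 + (⅓ - 0))) = -435*(60 - 11*(⅓ - ⅓*0))/(2*(-4 + (⅓ - ⅓*0))) = -435*(60 - 11*(⅓ + 0))/(2*(-4 + (⅓ + 0))) = -435*(60 - 11*⅓)/(2*(-4 + ⅓)) = -435*(60 - 11/3)/(2*(-11/3)) = -435*(-3)*169/(2*11*3) = -435*(-169/22) = 73515/22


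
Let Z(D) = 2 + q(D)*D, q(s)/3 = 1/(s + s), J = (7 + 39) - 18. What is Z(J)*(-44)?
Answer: -154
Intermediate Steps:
J = 28 (J = 46 - 18 = 28)
q(s) = 3/(2*s) (q(s) = 3/(s + s) = 3/((2*s)) = 3*(1/(2*s)) = 3/(2*s))
Z(D) = 7/2 (Z(D) = 2 + (3/(2*D))*D = 2 + 3/2 = 7/2)
Z(J)*(-44) = (7/2)*(-44) = -154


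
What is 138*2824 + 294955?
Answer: 684667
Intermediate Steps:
138*2824 + 294955 = 389712 + 294955 = 684667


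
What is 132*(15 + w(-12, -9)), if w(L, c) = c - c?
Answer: 1980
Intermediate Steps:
w(L, c) = 0
132*(15 + w(-12, -9)) = 132*(15 + 0) = 132*15 = 1980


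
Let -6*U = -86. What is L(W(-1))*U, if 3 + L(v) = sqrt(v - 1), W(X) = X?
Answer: -43 + 43*I*sqrt(2)/3 ≈ -43.0 + 20.27*I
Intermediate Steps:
U = 43/3 (U = -1/6*(-86) = 43/3 ≈ 14.333)
L(v) = -3 + sqrt(-1 + v) (L(v) = -3 + sqrt(v - 1) = -3 + sqrt(-1 + v))
L(W(-1))*U = (-3 + sqrt(-1 - 1))*(43/3) = (-3 + sqrt(-2))*(43/3) = (-3 + I*sqrt(2))*(43/3) = -43 + 43*I*sqrt(2)/3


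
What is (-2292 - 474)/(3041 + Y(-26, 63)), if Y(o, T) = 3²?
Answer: -1383/1525 ≈ -0.90689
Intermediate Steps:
Y(o, T) = 9
(-2292 - 474)/(3041 + Y(-26, 63)) = (-2292 - 474)/(3041 + 9) = -2766/3050 = -2766*1/3050 = -1383/1525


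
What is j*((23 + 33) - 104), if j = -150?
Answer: 7200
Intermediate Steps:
j*((23 + 33) - 104) = -150*((23 + 33) - 104) = -150*(56 - 104) = -150*(-48) = 7200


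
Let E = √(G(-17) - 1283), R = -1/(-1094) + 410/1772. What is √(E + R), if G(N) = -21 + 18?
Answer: √(13640006769 + 58719467041*I*√1286)/242321 ≈ 4.2482 + 4.2207*I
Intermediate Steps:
G(N) = -3
R = 56289/242321 (R = -1*(-1/1094) + 410*(1/1772) = 1/1094 + 205/886 = 56289/242321 ≈ 0.23229)
E = I*√1286 (E = √(-3 - 1283) = √(-1286) = I*√1286 ≈ 35.861*I)
√(E + R) = √(I*√1286 + 56289/242321) = √(56289/242321 + I*√1286)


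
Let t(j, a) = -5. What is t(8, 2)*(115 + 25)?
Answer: -700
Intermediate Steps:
t(8, 2)*(115 + 25) = -5*(115 + 25) = -5*140 = -700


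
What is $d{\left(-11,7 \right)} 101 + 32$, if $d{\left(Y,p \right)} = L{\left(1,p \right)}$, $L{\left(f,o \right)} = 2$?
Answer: $234$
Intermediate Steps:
$d{\left(Y,p \right)} = 2$
$d{\left(-11,7 \right)} 101 + 32 = 2 \cdot 101 + 32 = 202 + 32 = 234$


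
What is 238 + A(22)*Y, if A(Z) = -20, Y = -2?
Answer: 278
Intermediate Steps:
238 + A(22)*Y = 238 - 20*(-2) = 238 + 40 = 278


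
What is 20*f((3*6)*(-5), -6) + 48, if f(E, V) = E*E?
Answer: 162048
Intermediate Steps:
f(E, V) = E²
20*f((3*6)*(-5), -6) + 48 = 20*((3*6)*(-5))² + 48 = 20*(18*(-5))² + 48 = 20*(-90)² + 48 = 20*8100 + 48 = 162000 + 48 = 162048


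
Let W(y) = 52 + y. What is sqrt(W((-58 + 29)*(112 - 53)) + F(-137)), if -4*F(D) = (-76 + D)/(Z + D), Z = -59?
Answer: 3*I*sqrt(144541)/28 ≈ 40.734*I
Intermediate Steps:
F(D) = -(-76 + D)/(4*(-59 + D))
sqrt(W((-58 + 29)*(112 - 53)) + F(-137)) = sqrt((52 + (-58 + 29)*(112 - 53)) + (76 - 1*(-137))/(4*(-59 - 137))) = sqrt((52 - 29*59) + (1/4)*(76 + 137)/(-196)) = sqrt((52 - 1711) + (1/4)*(-1/196)*213) = sqrt(-1659 - 213/784) = sqrt(-1300869/784) = 3*I*sqrt(144541)/28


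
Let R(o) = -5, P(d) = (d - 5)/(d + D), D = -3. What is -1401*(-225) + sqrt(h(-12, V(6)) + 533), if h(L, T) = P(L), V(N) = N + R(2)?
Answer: 315225 + 2*sqrt(30045)/15 ≈ 3.1525e+5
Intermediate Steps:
P(d) = (-5 + d)/(-3 + d) (P(d) = (d - 5)/(d - 3) = (-5 + d)/(-3 + d))
V(N) = -5 + N (V(N) = N - 5 = -5 + N)
h(L, T) = (-5 + L)/(-3 + L)
-1401*(-225) + sqrt(h(-12, V(6)) + 533) = -1401*(-225) + sqrt((-5 - 12)/(-3 - 12) + 533) = 315225 + sqrt(-17/(-15) + 533) = 315225 + sqrt(-1/15*(-17) + 533) = 315225 + sqrt(17/15 + 533) = 315225 + sqrt(8012/15) = 315225 + 2*sqrt(30045)/15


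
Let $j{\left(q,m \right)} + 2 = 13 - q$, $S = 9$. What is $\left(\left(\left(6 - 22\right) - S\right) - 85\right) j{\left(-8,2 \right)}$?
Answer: $-2090$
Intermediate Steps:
$j{\left(q,m \right)} = 11 - q$ ($j{\left(q,m \right)} = -2 - \left(-13 + q\right) = 11 - q$)
$\left(\left(\left(6 - 22\right) - S\right) - 85\right) j{\left(-8,2 \right)} = \left(\left(\left(6 - 22\right) - 9\right) - 85\right) \left(11 - -8\right) = \left(\left(-16 - 9\right) - 85\right) \left(11 + 8\right) = \left(-25 - 85\right) 19 = \left(-110\right) 19 = -2090$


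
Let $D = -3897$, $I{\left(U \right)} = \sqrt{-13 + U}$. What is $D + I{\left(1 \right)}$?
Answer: $-3897 + 2 i \sqrt{3} \approx -3897.0 + 3.4641 i$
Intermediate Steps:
$D + I{\left(1 \right)} = -3897 + \sqrt{-13 + 1} = -3897 + \sqrt{-12} = -3897 + 2 i \sqrt{3}$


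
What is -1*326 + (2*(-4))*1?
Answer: -334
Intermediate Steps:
-1*326 + (2*(-4))*1 = -326 - 8*1 = -326 - 8 = -334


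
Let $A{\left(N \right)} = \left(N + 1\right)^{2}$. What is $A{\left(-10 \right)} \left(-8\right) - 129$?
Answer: $-777$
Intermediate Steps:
$A{\left(N \right)} = \left(1 + N\right)^{2}$
$A{\left(-10 \right)} \left(-8\right) - 129 = \left(1 - 10\right)^{2} \left(-8\right) - 129 = \left(-9\right)^{2} \left(-8\right) - 129 = 81 \left(-8\right) - 129 = -648 - 129 = -777$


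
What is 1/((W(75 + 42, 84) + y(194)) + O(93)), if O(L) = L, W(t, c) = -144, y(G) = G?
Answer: 1/143 ≈ 0.0069930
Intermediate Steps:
1/((W(75 + 42, 84) + y(194)) + O(93)) = 1/((-144 + 194) + 93) = 1/(50 + 93) = 1/143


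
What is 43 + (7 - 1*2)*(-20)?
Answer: -57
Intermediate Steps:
43 + (7 - 1*2)*(-20) = 43 + (7 - 2)*(-20) = 43 + 5*(-20) = 43 - 100 = -57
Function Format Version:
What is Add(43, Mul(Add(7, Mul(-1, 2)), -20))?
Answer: -57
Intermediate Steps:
Add(43, Mul(Add(7, Mul(-1, 2)), -20)) = Add(43, Mul(Add(7, -2), -20)) = Add(43, Mul(5, -20)) = Add(43, -100) = -57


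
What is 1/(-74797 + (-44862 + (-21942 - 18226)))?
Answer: -1/159827 ≈ -6.2568e-6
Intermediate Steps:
1/(-74797 + (-44862 + (-21942 - 18226))) = 1/(-74797 + (-44862 - 40168)) = 1/(-74797 - 85030) = 1/(-159827) = -1/159827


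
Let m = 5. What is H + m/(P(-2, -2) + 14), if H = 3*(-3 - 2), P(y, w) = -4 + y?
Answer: -115/8 ≈ -14.375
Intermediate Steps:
H = -15 (H = 3*(-5) = -15)
H + m/(P(-2, -2) + 14) = -15 + 5/((-4 - 2) + 14) = -15 + 5/(-6 + 14) = -15 + 5/8 = -115/8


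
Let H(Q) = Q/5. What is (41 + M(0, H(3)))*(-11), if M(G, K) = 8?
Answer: -539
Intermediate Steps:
H(Q) = Q/5 (H(Q) = Q*(⅕) = Q/5)
(41 + M(0, H(3)))*(-11) = (41 + 8)*(-11) = 49*(-11) = -539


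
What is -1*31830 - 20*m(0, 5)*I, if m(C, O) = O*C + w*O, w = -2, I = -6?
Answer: -33030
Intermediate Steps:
m(C, O) = -2*O + C*O (m(C, O) = O*C - 2*O = C*O - 2*O = -2*O + C*O)
-1*31830 - 20*m(0, 5)*I = -1*31830 - 20*(5*(-2 + 0))*(-6) = -31830 - 20*(5*(-2))*(-6) = -31830 - 20*(-10)*(-6) = -31830 - (-200)*(-6) = -31830 - 1*1200 = -31830 - 1200 = -33030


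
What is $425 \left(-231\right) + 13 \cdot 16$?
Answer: $-97967$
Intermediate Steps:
$425 \left(-231\right) + 13 \cdot 16 = -98175 + 208 = -97967$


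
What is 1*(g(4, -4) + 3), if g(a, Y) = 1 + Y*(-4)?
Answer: 20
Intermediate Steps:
g(a, Y) = 1 - 4*Y
1*(g(4, -4) + 3) = 1*((1 - 4*(-4)) + 3) = 1*((1 + 16) + 3) = 1*(17 + 3) = 1*20 = 20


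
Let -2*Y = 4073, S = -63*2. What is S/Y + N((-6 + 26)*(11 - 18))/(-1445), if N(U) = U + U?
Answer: 300916/1177097 ≈ 0.25564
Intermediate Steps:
N(U) = 2*U
S = -126
Y = -4073/2 (Y = -½*4073 = -4073/2 ≈ -2036.5)
S/Y + N((-6 + 26)*(11 - 18))/(-1445) = -126/(-4073/2) + (2*((-6 + 26)*(11 - 18)))/(-1445) = -126*(-2/4073) + (2*(20*(-7)))*(-1/1445) = 252/4073 + (2*(-140))*(-1/1445) = 252/4073 - 280*(-1/1445) = 252/4073 + 56/289 = 300916/1177097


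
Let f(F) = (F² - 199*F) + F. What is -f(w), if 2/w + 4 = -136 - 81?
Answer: -87520/48841 ≈ -1.7919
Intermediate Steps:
w = -2/221 (w = 2/(-4 + (-136 - 81)) = 2/(-4 - 217) = 2/(-221) = 2*(-1/221) = -2/221 ≈ -0.0090498)
f(F) = F² - 198*F
-f(w) = -(-2)*(-198 - 2/221)/221 = -(-2)*(-43760)/(221*221) = -1*87520/48841 = -87520/48841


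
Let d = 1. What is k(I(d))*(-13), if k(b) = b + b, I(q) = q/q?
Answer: -26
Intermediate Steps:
I(q) = 1
k(b) = 2*b
k(I(d))*(-13) = (2*1)*(-13) = 2*(-13) = -26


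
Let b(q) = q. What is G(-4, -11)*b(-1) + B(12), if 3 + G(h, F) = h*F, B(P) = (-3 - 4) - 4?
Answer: -52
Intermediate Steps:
B(P) = -11 (B(P) = -7 - 4 = -11)
G(h, F) = -3 + F*h (G(h, F) = -3 + h*F = -3 + F*h)
G(-4, -11)*b(-1) + B(12) = (-3 - 11*(-4))*(-1) - 11 = (-3 + 44)*(-1) - 11 = 41*(-1) - 11 = -41 - 11 = -52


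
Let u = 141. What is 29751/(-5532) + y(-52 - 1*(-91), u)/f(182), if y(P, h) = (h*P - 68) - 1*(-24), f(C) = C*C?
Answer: -39803961/7635082 ≈ -5.2133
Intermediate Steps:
f(C) = C**2
y(P, h) = -44 + P*h (y(P, h) = (P*h - 68) + 24 = (-68 + P*h) + 24 = -44 + P*h)
29751/(-5532) + y(-52 - 1*(-91), u)/f(182) = 29751/(-5532) + (-44 + (-52 - 1*(-91))*141)/(182**2) = 29751*(-1/5532) + (-44 + (-52 + 91)*141)/33124 = -9917/1844 + (-44 + 39*141)*(1/33124) = -9917/1844 + (-44 + 5499)*(1/33124) = -9917/1844 + 5455*(1/33124) = -9917/1844 + 5455/33124 = -39803961/7635082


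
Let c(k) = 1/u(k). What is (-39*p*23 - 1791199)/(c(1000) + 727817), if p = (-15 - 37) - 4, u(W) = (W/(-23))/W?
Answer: -1740967/727794 ≈ -2.3921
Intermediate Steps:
u(W) = -1/23 (u(W) = (W*(-1/23))/W = (-W/23)/W = -1/23)
p = -56 (p = -52 - 4 = -56)
c(k) = -23 (c(k) = 1/(-1/23) = -23)
(-39*p*23 - 1791199)/(c(1000) + 727817) = (-39*(-56)*23 - 1791199)/(-23 + 727817) = (2184*23 - 1791199)/727794 = (50232 - 1791199)*(1/727794) = -1740967*1/727794 = -1740967/727794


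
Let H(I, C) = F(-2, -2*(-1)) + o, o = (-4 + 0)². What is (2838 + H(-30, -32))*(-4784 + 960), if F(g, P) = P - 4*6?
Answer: -10829568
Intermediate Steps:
F(g, P) = -24 + P (F(g, P) = P - 24 = -24 + P)
o = 16 (o = (-4)² = 16)
H(I, C) = -6 (H(I, C) = (-24 - 2*(-1)) + 16 = (-24 + 2) + 16 = -22 + 16 = -6)
(2838 + H(-30, -32))*(-4784 + 960) = (2838 - 6)*(-4784 + 960) = 2832*(-3824) = -10829568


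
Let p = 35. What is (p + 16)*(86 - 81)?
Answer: 255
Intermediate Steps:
(p + 16)*(86 - 81) = (35 + 16)*(86 - 81) = 51*5 = 255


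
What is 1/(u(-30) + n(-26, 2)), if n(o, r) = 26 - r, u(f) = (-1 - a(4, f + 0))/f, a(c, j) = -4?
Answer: 10/239 ≈ 0.041841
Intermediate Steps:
u(f) = 3/f (u(f) = (-1 - 1*(-4))/f = (-1 + 4)/f = 3/f)
1/(u(-30) + n(-26, 2)) = 1/(3/(-30) + (26 - 1*2)) = 1/(3*(-1/30) + (26 - 2)) = 1/(-1/10 + 24) = 1/(239/10) = 10/239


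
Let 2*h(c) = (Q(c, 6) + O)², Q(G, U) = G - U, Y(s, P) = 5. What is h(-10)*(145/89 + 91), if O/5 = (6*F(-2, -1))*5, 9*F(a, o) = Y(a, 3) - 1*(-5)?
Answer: 93571232/89 ≈ 1.0514e+6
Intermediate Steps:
F(a, o) = 10/9 (F(a, o) = (5 - 1*(-5))/9 = (5 + 5)/9 = (⅑)*10 = 10/9)
O = 500/3 (O = 5*((6*(10/9))*5) = 5*((20/3)*5) = 5*(100/3) = 500/3 ≈ 166.67)
h(c) = (482/3 + c)²/2 (h(c) = ((c - 1*6) + 500/3)²/2 = ((c - 6) + 500/3)²/2 = ((-6 + c) + 500/3)²/2 = (482/3 + c)²/2)
h(-10)*(145/89 + 91) = ((482 + 3*(-10))²/18)*(145/89 + 91) = ((482 - 30)²/18)*(145*(1/89) + 91) = ((1/18)*452²)*(145/89 + 91) = ((1/18)*204304)*(8244/89) = (102152/9)*(8244/89) = 93571232/89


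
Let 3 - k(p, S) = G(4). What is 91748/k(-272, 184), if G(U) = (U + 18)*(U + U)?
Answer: -91748/173 ≈ -530.33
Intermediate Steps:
G(U) = 2*U*(18 + U) (G(U) = (18 + U)*(2*U) = 2*U*(18 + U))
k(p, S) = -173 (k(p, S) = 3 - 2*4*(18 + 4) = 3 - 2*4*22 = 3 - 1*176 = 3 - 176 = -173)
91748/k(-272, 184) = 91748/(-173) = 91748*(-1/173) = -91748/173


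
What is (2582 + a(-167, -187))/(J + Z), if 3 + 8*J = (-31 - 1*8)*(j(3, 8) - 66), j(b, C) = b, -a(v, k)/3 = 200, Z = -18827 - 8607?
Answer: -7928/108509 ≈ -0.073063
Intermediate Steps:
Z = -27434
a(v, k) = -600 (a(v, k) = -3*200 = -600)
J = 1227/4 (J = -3/8 + ((-31 - 1*8)*(3 - 66))/8 = -3/8 + ((-31 - 8)*(-63))/8 = -3/8 + (-39*(-63))/8 = -3/8 + (⅛)*2457 = -3/8 + 2457/8 = 1227/4 ≈ 306.75)
(2582 + a(-167, -187))/(J + Z) = (2582 - 600)/(1227/4 - 27434) = 1982/(-108509/4) = 1982*(-4/108509) = -7928/108509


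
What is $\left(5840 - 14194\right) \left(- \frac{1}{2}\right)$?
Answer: $4177$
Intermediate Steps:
$\left(5840 - 14194\right) \left(- \frac{1}{2}\right) = \left(5840 - 14194\right) \left(\left(-1\right) \frac{1}{2}\right) = \left(-8354\right) \left(- \frac{1}{2}\right) = 4177$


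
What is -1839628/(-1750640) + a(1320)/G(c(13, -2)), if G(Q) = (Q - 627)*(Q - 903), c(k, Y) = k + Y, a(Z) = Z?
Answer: 179889013/170796815 ≈ 1.0532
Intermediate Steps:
c(k, Y) = Y + k
G(Q) = (-903 + Q)*(-627 + Q) (G(Q) = (-627 + Q)*(-903 + Q) = (-903 + Q)*(-627 + Q))
-1839628/(-1750640) + a(1320)/G(c(13, -2)) = -1839628/(-1750640) + 1320/(566181 + (-2 + 13)² - 1530*(-2 + 13)) = -1839628*(-1/1750640) + 1320/(566181 + 11² - 1530*11) = 459907/437660 + 1320/(566181 + 121 - 16830) = 459907/437660 + 1320/549472 = 459907/437660 + 1320*(1/549472) = 459907/437660 + 15/6244 = 179889013/170796815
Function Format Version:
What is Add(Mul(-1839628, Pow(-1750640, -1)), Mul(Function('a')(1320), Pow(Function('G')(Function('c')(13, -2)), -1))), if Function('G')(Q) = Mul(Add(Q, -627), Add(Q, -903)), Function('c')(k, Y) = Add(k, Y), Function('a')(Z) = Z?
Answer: Rational(179889013, 170796815) ≈ 1.0532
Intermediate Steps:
Function('c')(k, Y) = Add(Y, k)
Function('G')(Q) = Mul(Add(-903, Q), Add(-627, Q)) (Function('G')(Q) = Mul(Add(-627, Q), Add(-903, Q)) = Mul(Add(-903, Q), Add(-627, Q)))
Add(Mul(-1839628, Pow(-1750640, -1)), Mul(Function('a')(1320), Pow(Function('G')(Function('c')(13, -2)), -1))) = Add(Mul(-1839628, Pow(-1750640, -1)), Mul(1320, Pow(Add(566181, Pow(Add(-2, 13), 2), Mul(-1530, Add(-2, 13))), -1))) = Add(Mul(-1839628, Rational(-1, 1750640)), Mul(1320, Pow(Add(566181, Pow(11, 2), Mul(-1530, 11)), -1))) = Add(Rational(459907, 437660), Mul(1320, Pow(Add(566181, 121, -16830), -1))) = Add(Rational(459907, 437660), Mul(1320, Pow(549472, -1))) = Add(Rational(459907, 437660), Mul(1320, Rational(1, 549472))) = Add(Rational(459907, 437660), Rational(15, 6244)) = Rational(179889013, 170796815)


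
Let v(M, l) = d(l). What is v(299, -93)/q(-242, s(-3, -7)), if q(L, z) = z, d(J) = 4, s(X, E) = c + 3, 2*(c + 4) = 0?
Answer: -4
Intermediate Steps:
c = -4 (c = -4 + (1/2)*0 = -4 + 0 = -4)
s(X, E) = -1 (s(X, E) = -4 + 3 = -1)
v(M, l) = 4
v(299, -93)/q(-242, s(-3, -7)) = 4/(-1) = 4*(-1) = -4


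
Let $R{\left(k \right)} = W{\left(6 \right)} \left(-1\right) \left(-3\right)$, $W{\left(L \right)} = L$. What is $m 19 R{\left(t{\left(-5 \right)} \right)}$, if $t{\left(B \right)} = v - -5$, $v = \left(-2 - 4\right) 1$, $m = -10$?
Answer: $-3420$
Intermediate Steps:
$v = -6$ ($v = \left(-6\right) 1 = -6$)
$t{\left(B \right)} = -1$ ($t{\left(B \right)} = -6 - -5 = -6 + 5 = -1$)
$R{\left(k \right)} = 18$ ($R{\left(k \right)} = 6 \left(-1\right) \left(-3\right) = \left(-6\right) \left(-3\right) = 18$)
$m 19 R{\left(t{\left(-5 \right)} \right)} = \left(-10\right) 19 \cdot 18 = \left(-190\right) 18 = -3420$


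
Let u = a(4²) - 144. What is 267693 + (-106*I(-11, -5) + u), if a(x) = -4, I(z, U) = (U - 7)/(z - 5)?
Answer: 534931/2 ≈ 2.6747e+5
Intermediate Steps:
I(z, U) = (-7 + U)/(-5 + z)
u = -148 (u = -4 - 144 = -148)
267693 + (-106*I(-11, -5) + u) = 267693 + (-106*(-7 - 5)/(-5 - 11) - 148) = 267693 + (-106*(-12)/(-16) - 148) = 267693 + (-(-53)*(-12)/8 - 148) = 267693 + (-106*¾ - 148) = 267693 + (-159/2 - 148) = 267693 - 455/2 = 534931/2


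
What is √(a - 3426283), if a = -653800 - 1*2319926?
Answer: I*√6400009 ≈ 2529.8*I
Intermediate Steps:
a = -2973726 (a = -653800 - 2319926 = -2973726)
√(a - 3426283) = √(-2973726 - 3426283) = √(-6400009) = I*√6400009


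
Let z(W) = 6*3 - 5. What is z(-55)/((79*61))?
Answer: 13/4819 ≈ 0.0026977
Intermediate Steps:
z(W) = 13 (z(W) = 18 - 5 = 13)
z(-55)/((79*61)) = 13/((79*61)) = 13/4819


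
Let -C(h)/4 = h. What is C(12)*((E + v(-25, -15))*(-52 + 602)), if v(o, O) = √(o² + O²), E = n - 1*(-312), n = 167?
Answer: -12645600 - 132000*√34 ≈ -1.3415e+7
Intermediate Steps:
E = 479 (E = 167 - 1*(-312) = 167 + 312 = 479)
C(h) = -4*h
v(o, O) = √(O² + o²)
C(12)*((E + v(-25, -15))*(-52 + 602)) = (-4*12)*((479 + √((-15)² + (-25)²))*(-52 + 602)) = -48*(479 + √(225 + 625))*550 = -48*(479 + √850)*550 = -48*(479 + 5*√34)*550 = -48*(263450 + 2750*√34) = -12645600 - 132000*√34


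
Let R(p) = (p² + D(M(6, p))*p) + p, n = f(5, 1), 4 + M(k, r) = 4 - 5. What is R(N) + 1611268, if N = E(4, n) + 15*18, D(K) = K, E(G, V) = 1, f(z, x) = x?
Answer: 1683625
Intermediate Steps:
M(k, r) = -5 (M(k, r) = -4 + (4 - 5) = -4 - 1 = -5)
n = 1
N = 271 (N = 1 + 15*18 = 1 + 270 = 271)
R(p) = p² - 4*p (R(p) = (p² - 5*p) + p = p² - 4*p)
R(N) + 1611268 = 271*(-4 + 271) + 1611268 = 271*267 + 1611268 = 72357 + 1611268 = 1683625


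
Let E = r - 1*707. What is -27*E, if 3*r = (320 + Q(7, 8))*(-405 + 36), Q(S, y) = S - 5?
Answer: 1088451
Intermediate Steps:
Q(S, y) = -5 + S
r = -39606 (r = ((320 + (-5 + 7))*(-405 + 36))/3 = ((320 + 2)*(-369))/3 = (322*(-369))/3 = (⅓)*(-118818) = -39606)
E = -40313 (E = -39606 - 1*707 = -39606 - 707 = -40313)
-27*E = -27*(-40313) = 1088451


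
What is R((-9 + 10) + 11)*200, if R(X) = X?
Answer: 2400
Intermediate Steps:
R((-9 + 10) + 11)*200 = ((-9 + 10) + 11)*200 = (1 + 11)*200 = 12*200 = 2400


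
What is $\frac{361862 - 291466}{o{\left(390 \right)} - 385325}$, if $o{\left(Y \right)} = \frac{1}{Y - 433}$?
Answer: $- \frac{756757}{4142244} \approx -0.18269$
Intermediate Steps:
$o{\left(Y \right)} = \frac{1}{-433 + Y}$
$\frac{361862 - 291466}{o{\left(390 \right)} - 385325} = \frac{361862 - 291466}{\frac{1}{-433 + 390} - 385325} = \frac{70396}{\frac{1}{-43} - 385325} = \frac{70396}{- \frac{1}{43} - 385325} = \frac{70396}{- \frac{16568976}{43}} = 70396 \left(- \frac{43}{16568976}\right) = - \frac{756757}{4142244}$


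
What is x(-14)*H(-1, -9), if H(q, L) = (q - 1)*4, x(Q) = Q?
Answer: 112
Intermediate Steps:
H(q, L) = -4 + 4*q (H(q, L) = (-1 + q)*4 = -4 + 4*q)
x(-14)*H(-1, -9) = -14*(-4 + 4*(-1)) = -14*(-4 - 4) = -14*(-8) = 112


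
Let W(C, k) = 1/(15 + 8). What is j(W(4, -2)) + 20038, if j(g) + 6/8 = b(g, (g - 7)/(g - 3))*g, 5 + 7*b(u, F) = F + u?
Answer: 5045455627/251804 ≈ 20037.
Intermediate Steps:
b(u, F) = -5/7 + F/7 + u/7 (b(u, F) = -5/7 + (F + u)/7 = -5/7 + (F/7 + u/7) = -5/7 + F/7 + u/7)
W(C, k) = 1/23
j(g) = -¾ + g*(-5/7 + g/7 + (-7 + g)/(7*(-3 + g))) (j(g) = -¾ + (-5/7 + ((g - 7)/(g - 3))/7 + g/7)*g = -¾ + (-5/7 + ((-7 + g)/(-3 + g))/7 + g/7)*g = -¾ + (-5/7 + (-7 + g)/(7*(-3 + g)) + g/7)*g = -¾ + (-5/7 + g/7 + (-7 + g)/(7*(-3 + g)))*g = -¾ + g*(-5/7 + g/7 + (-7 + g)/(7*(-3 + g))))
j(W(4, -2)) + 20038 = (63 - 28*(1/23)² + 4*(1/23)³ + 11*(1/23))/(28*(-3 + 1/23)) + 20038 = (63 - 28*1/529 + 4*(1/12167) + 11/23)/(28*(-68/23)) + 20038 = (1/28)*(-23/68)*(63 - 28/529 + 4/12167 + 11/23) + 20038 = (1/28)*(-23/68)*(771700/12167) + 20038 = -192925/251804 + 20038 = 5045455627/251804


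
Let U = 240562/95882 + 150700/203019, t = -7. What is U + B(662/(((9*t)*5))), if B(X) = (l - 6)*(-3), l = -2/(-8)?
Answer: 798148585807/38931735516 ≈ 20.501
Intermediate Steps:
l = 1/4 (l = -2*(-1/8) = 1/4 ≈ 0.25000)
B(X) = 69/4 (B(X) = (1/4 - 6)*(-3) = -23/4*(-3) = 69/4)
U = 31644037039/9732933879 (U = 240562*(1/95882) + 150700*(1/203019) = 120281/47941 + 150700/203019 = 31644037039/9732933879 ≈ 3.2512)
U + B(662/(((9*t)*5))) = 31644037039/9732933879 + 69/4 = 798148585807/38931735516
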